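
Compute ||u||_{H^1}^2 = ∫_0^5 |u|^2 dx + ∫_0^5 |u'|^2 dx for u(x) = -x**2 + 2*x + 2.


||u||_{H^1}^2 = 620/3

The H^1 norm (squared) on an interval (0, L) is
  ||u||_{H^1}^2 = ∫_0^L u(x)^2 dx + ∫_0^L u'(x)^2 dx.
Compute u'(x) = 2 - 2*x.
Then u(x)^2 = x**4 - 4*x**3 + 8*x + 4 and u'(x)^2 = 4*x**2 - 8*x + 4.
Integrate each monomial from 0 to 5 using ∫_0^5 c·x^n dx = c·5^(n+1)/(n+1):
  ∫_0^5 u(x)^2 dx = ∫_0^5 (x^4 - 4*x^3 + 8*x + 4) dx. Term by term:
    ∫_0^5 x^4 dx = 625;  ∫_0^5 -4*x^3 dx = -625;  ∫_0^5 8*x dx = 100;
    ∫_0^5 4 dx = 20.
  Sum: 625 − 625 + 100 + 20 = 120.
  ∫_0^5 u'(x)^2 dx = ∫_0^5 (4*x^2 - 8*x + 4) dx. Term by term:
    ∫_0^5 4*x^2 dx = 500/3;  ∫_0^5 -8*x dx = -100;  ∫_0^5 4 dx = 20.
  Sum: 500/3 − 100 + 20 = 260/3.
Adding: ||u||_{H^1}^2 = 120 + 260/3 = 620/3.


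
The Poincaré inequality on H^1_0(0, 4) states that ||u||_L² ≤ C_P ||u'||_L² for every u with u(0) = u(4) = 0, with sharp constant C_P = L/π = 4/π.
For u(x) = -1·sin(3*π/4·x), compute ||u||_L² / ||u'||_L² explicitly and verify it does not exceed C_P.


||u||_L² / ||u'||_L² = 4/(3*π) < C_P = 4/π.

u(x) = -1·sin(3*π/4·x), so u'(x) = -3*π*cos(3*π*x/4)/4.
Writing u(x) = A·sin(kπx/L) with A = -1 and k = 3, use ∫_0^L sin²(kπx/L) dx = L/2 and ∫_0^L cos²(kπx/L) dx = L/2.
u² = 1·sin²(3*π/4·x) and (u')² = 9*π^2/16·cos²(3*π/4·x), and each of sin², cos² integrates to L/2 = 2 over (0, 4).
∫_0^4 u² dx = 2, so ||u||_L² = sqrt(2).
∫_0^4 (u')² dx = 9*π^2/8, so ||u'||_L² = 3*sqrt(2)*π/4.
Ratio ||u||_L² / ||u'||_L² = 4/(3*π).
Sharp Poincaré constant on H^1_0(0, 4) is C_P = L/π = 4/π, achieved by sin(π/4·x).
This is the k = 3 harmonic; the ratio L/(kπ) is strictly less than C_P = L/π, consistent with the sharp inequality ||u||_L² ≤ C_P ||u'||_L².


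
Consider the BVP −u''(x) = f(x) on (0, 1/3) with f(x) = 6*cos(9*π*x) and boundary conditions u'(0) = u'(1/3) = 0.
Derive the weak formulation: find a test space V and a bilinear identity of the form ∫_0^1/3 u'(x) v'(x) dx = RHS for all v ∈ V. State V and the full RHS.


V = H^1(0, 1/3) (no boundary constraint on v; u is determined up to an additive constant); weak form: ∫_0^1/3 u'v' dx = ∫_0^1/3 (6*cos(9*π*x)) v dx for all v ∈ V.

Multiply both sides by a test function v and integrate from 0 to 1/3:
  ∫_0^1/3 −u''(x) v(x) dx = ∫_0^1/3 f(x) v(x) dx.
Integrate the LHS by parts once:
  ∫_0^1/3 −u'' v dx = −[u'(x) v(x)]_0^1/3 + ∫_0^1/3 u'(x) v'(x) dx.
Thus ∫_0^1/3 u'(x) v'(x) dx = ∫_0^1/3 f(x) v(x) dx + [u'(x) v(x)]_0^1/3.
Choose V so that boundary terms are either known or forced to vanish.
u has homogeneous Neumann: u'(0) = u'(1/3) = 0. So [u' v]_0^1/3 = 0·v(1/3) − 0·v(0) = 0 for any v; take V = H^1(0, 1/3).
Weak formulation: find u (satisfying any essential BC) such that ∫_0^1/3 u'(x) v'(x) dx = ∫_0^1/3 f v dx for all v ∈ V (homogeneous Neumann, so boundary terms vanish).
Substituting f(x) = 6*cos(9*π*x), the right-hand side is ∫_0^1/3 (6*cos(9*π*x)) v dx.
Compatibility check (pure Neumann): taking v ≡ 1 ∈ V gives 0 = ∫_0^1/3 f dx + (0) − (0), i.e. ∫_0^1/3 f dx must equal u'(0) − u'(1/3) = 0. Indeed ∫_0^1/3 (6*cos(9*π*x)) dx = 0, so the data are compatible. The solution is then unique only up to an additive constant (fix it e.g. by requiring ∫_0^1/3 u dx = 0).


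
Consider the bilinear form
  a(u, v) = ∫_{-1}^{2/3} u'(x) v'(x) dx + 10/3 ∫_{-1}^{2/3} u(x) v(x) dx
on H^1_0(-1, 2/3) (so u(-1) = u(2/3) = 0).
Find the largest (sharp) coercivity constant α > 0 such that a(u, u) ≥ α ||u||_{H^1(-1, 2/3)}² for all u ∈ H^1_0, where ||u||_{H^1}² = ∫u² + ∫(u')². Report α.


α = 1

Coercivity of a(·,·) on H^1_0(-1, 2/3) means a(u, u) ≥ α ||u||_{H^1}² for every u ∈ H^1_0.
The interval has length L = 5/3, and Poincaré/coercivity depend only on L. Here a(u, u) = ∫(u')² + (10/3)·∫u².
Here c = 10/3 ≥ 1, so a(u,u) = ∫(u')² + c∫u² ≥ ∫(u')² + ∫u² = ||u||_{H^1}², i.e. α = 1 works. No larger α is possible: a(u,u) ≥ α||u||_{H^1}² means (1−α)∫(u')² ≥ (α−c)∫u², and for the modes u_n = sin(nπ(x−x₀)/L) (x₀ the left endpoint) one has ∫u_n²/∫(u_n')² = (L/(nπ))² → 0, so a(u_n,u_n)/||u_n||_{H^1}² → 1. Hence the optimal constant is α = 1.
Therefore α = 1.


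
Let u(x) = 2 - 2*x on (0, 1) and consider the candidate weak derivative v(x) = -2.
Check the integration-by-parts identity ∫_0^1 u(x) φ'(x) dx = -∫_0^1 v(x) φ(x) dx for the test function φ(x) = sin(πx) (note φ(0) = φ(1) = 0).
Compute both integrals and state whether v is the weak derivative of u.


LHS = 4/π, RHS = 4/π. Yes, v = u' weakly.

u(x) = 2 - 2*x, classical derivative u'(x) = -2.
φ(x) = sin(πx), so φ'(x) = π*cos(π*x).
Note φ(0) = φ(1) = 0, so the boundary term u·φ vanishes.
LHS = ∫_0^1 u(x) φ'(x) dx = ∫_0^1 (-2*π*x*cos(π*x) + 2*π*cos(π*x)) dx. Term by term:
  ∫_0^1 2*π*cos(π*x) dx = 0;  ∫_0^1 -2*π*x*cos(π*x) dx = 4/π.
Sum: 0 + 4/π = 4/π.
So LHS = 4/π.
∫_0^1 v(x) φ(x) dx = ∫_0^1 (-2*sin(π*x)) dx. Term by term:
  ∫_0^1 -2*sin(π*x) dx = -4/π.
So RHS = -∫_0^1 v(x) φ(x) dx = 4/π.
LHS = RHS, so the identity holds for this test φ.
Moreover u is smooth here and v(x) = u'(x) = -2 pointwise, so the identity holds for every test function. Hence v is the weak derivative of u.


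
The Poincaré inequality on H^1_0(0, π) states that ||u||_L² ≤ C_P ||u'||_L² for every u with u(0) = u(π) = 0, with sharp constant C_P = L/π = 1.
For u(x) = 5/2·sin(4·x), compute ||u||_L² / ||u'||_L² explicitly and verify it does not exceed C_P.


||u||_L² / ||u'||_L² = 1/4 < C_P = 1.

u(x) = 5/2·sin(4·x), so u'(x) = 10*cos(4*x).
Writing u(x) = A·sin(kπx/L) with A = 5/2 and k = 4, use ∫_0^L sin²(kπx/L) dx = L/2 and ∫_0^L cos²(kπx/L) dx = L/2.
u² = 25/4·sin²(4·x) and (u')² = 100·cos²(4·x), and each of sin², cos² integrates to L/2 = π/2 over (0, π).
∫_0^π u² dx = 25*π/8, so ||u||_L² = 5*sqrt(2)*sqrt(π)/4.
∫_0^π (u')² dx = 50*π, so ||u'||_L² = 5*sqrt(2)*sqrt(π).
Ratio ||u||_L² / ||u'||_L² = 1/4.
Sharp Poincaré constant on H^1_0(0, π) is C_P = L/π = 1, achieved by sin(x).
This is the k = 4 harmonic; the ratio L/(kπ) is strictly less than C_P = L/π, consistent with the sharp inequality ||u||_L² ≤ C_P ||u'||_L².


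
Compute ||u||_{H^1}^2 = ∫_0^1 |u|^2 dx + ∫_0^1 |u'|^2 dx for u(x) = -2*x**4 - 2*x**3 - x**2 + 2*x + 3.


||u||_{H^1}^2 = 12137/315

The H^1 norm (squared) on an interval (0, L) is
  ||u||_{H^1}^2 = ∫_0^L u(x)^2 dx + ∫_0^L u'(x)^2 dx.
Compute u'(x) = -8*x**3 - 6*x**2 - 2*x + 2.
Then u(x)^2 = 4*x**8 + 8*x**7 + 8*x**6 - 4*x**5 - 19*x**4 - 16*x**3 - 2*x**2 + 12*x + 9 and u'(x)^2 = 64*x**6 + 96*x**5 + 68*x**4 - 8*x**3 - 20*x**2 - 8*x + 4.
Integrate each monomial from 0 to 1 using ∫_0^1 c·x^n dx = c·1^(n+1)/(n+1):
  ∫_0^1 u(x)^2 dx = ∫_0^1 (4*x^8 + 8*x^7 + 8*x^6 - 4*x^5 - 19*x^4 - 16*x^3 - 2*x^2 + 12*x + 9) dx. Term by term:
    ∫_0^1 4*x^8 dx = 4/9;  ∫_0^1 8*x^7 dx = 1;  ∫_0^1 8*x^6 dx = 8/7;
    ∫_0^1 -4*x^5 dx = -2/3;  ∫_0^1 -19*x^4 dx = -19/5;  ∫_0^1 -16*x^3 dx = -4;
    ∫_0^1 -2*x^2 dx = -2/3;  ∫_0^1 12*x dx = 6;  ∫_0^1 9 dx = 9.
  Sum: 4/9 + 1 + 8/7 − 2/3 − 19/5 − 4 − 2/3 + 6 + 9 = 2663/315.
  ∫_0^1 u'(x)^2 dx = ∫_0^1 (64*x^6 + 96*x^5 + 68*x^4 - 8*x^3 - 20*x^2 - 8*x + 4) dx. Term by term:
    ∫_0^1 64*x^6 dx = 64/7;  ∫_0^1 96*x^5 dx = 16;  ∫_0^1 68*x^4 dx = 68/5;
    ∫_0^1 -8*x^3 dx = -2;  ∫_0^1 -20*x^2 dx = -20/3;  ∫_0^1 -8*x dx = -4;
    ∫_0^1 4 dx = 4.
  Sum: 64/7 + 16 + 68/5 − 2 − 20/3 − 4 + 4 = 3158/105.
Adding: ||u||_{H^1}^2 = 2663/315 + 3158/105 = 12137/315.


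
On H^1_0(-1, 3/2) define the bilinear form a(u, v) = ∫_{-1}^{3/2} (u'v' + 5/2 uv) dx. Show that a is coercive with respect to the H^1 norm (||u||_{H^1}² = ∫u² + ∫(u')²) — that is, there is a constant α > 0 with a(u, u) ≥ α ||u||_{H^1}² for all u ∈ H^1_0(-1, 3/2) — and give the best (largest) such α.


α = 1

Coercivity of a(·,·) on H^1_0(-1, 3/2) means a(u, u) ≥ α ||u||_{H^1}² for every u ∈ H^1_0.
The interval has length L = 5/2, and Poincaré/coercivity depend only on L. Here a(u, u) = ∫(u')² + (5/2)·∫u².
Here c = 5/2 ≥ 1, so a(u,u) = ∫(u')² + c∫u² ≥ ∫(u')² + ∫u² = ||u||_{H^1}², i.e. α = 1 works. No larger α is possible: a(u,u) ≥ α||u||_{H^1}² means (1−α)∫(u')² ≥ (α−c)∫u², and for the modes u_n = sin(nπ(x−x₀)/L) (x₀ the left endpoint) one has ∫u_n²/∫(u_n')² = (L/(nπ))² → 0, so a(u_n,u_n)/||u_n||_{H^1}² → 1. Hence the optimal constant is α = 1.
Therefore α = 1.


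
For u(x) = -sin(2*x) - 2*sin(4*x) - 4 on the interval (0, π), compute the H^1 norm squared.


||u||_{H^1(0,π)}^2 = 105*π/2

u'(x) = -2*cos(2*x) - 8*cos(4*x).
Expand u² and (u')² and integrate term by term on (0, π), using: for integers n ≥ 1, ∫_0^π sin²(nx) dx = ∫_0^π cos²(nx) dx = π/2; for n ≠ n', ∫_0^π sin(nx)sin(n'x) dx = ∫_0^π cos(nx)cos(n'x) dx = 0; and by product-to-sum, ∫_0^π sin(nx)cos(n'x) dx = ½∫_0^π [sin((n+n')x) + sin((n−n')x)] dx, which is 0 when n+n' is even and 2n/(n²−n'²) when n+n' is odd (it need not vanish on (0, π)). For the constant mode: ∫_0^π 1 dx = π, ∫_0^π cos(nx) dx = 0, ∫_0^π sin(nx) dx = (1−(−1)^n)/n.
  u² squared terms: (-4)²·∫1 dx = 16·π = 16*π;  (-1)²·∫sin(2x)² dx = 1·π/2 = π/2;  (-2)²·∫sin(4x)² dx = 4·π/2 = 2*π.
  u² cross terms: 2·(-4)·(-1)·∫1·sin(2x) dx = 8·(0) = 0;  2·(-4)·(-2)·∫1·sin(4x) dx = 16·(0) = 0;  2·(-1)·(-2)·∫sin(2x)·sin(4x) dx = 4·(0) = 0.
  So ∫_0^π u² dx = 16*π + π/2 + 2*π + 0 + 0 + 0 = 37*π/2.
  (u')² squared terms: (-8)²·∫cos(4x)² dx = 64·π/2 = 32*π;  (-2)²·∫cos(2x)² dx = 4·π/2 = 2*π.
  (u')² cross terms: 2·(-8)·(-2)·∫cos(4x)·cos(2x) dx = 32·(0) = 0.
  So ∫_0^π (u')² dx = 32*π + 2*π + 0 = 34*π.
||u||_{H^1}^2 = (37*π/2) + (34*π) = 105*π/2.


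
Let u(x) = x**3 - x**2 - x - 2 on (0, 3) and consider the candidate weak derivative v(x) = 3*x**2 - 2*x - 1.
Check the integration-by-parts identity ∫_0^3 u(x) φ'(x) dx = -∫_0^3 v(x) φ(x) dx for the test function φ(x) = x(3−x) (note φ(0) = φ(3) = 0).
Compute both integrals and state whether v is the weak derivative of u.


LHS = -369/20, RHS = -369/20. Yes, v = u' weakly.

u(x) = x**3 - x**2 - x - 2, classical derivative u'(x) = 3*x**2 - 2*x - 1.
φ(x) = x(3−x), so φ'(x) = 3 - 2*x.
Note φ(0) = φ(3) = 0, so the boundary term u·φ vanishes.
LHS = ∫_0^3 u(x) φ'(x) dx = ∫_0^3 (-2*x^4 + 5*x^3 - x^2 + x - 6) dx. Term by term:
  ∫_0^3 -2*x^4 dx = -486/5;  ∫_0^3 5*x^3 dx = 405/4;  ∫_0^3 -x^2 dx = -9;
  ∫_0^3 x dx = 9/2;  ∫_0^3 -6 dx = -18.
Sum: -486/5 + 405/4 − 9 + 9/2 − 18 = -369/20.
So LHS = -369/20.
∫_0^3 v(x) φ(x) dx = ∫_0^3 (-3*x^4 + 11*x^3 - 5*x^2 - 3*x) dx. Term by term:
  ∫_0^3 -3*x^4 dx = -729/5;  ∫_0^3 11*x^3 dx = 891/4;  ∫_0^3 -5*x^2 dx = -45;
  ∫_0^3 -3*x dx = -27/2.
Sum: -729/5 + 891/4 − 45 − 27/2 = 369/20.
So RHS = -∫_0^3 v(x) φ(x) dx = -369/20.
LHS = RHS, so the identity holds for this test φ.
Moreover u is smooth here and v(x) = u'(x) = 3*x**2 - 2*x - 1 pointwise, so the identity holds for every test function. Hence v is the weak derivative of u.


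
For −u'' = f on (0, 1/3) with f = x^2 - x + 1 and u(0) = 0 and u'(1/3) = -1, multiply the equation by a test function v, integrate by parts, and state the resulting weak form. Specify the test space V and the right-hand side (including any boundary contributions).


V = {v ∈ H^1(0, 1/3) : v(0) = 0} (test functions vanish at x = 0 where u is specified); weak form: ∫_0^1/3 u'v' dx = ∫_0^1/3 (x^2 - x + 1) v dx − v(1/3) for all v ∈ V.

Multiply both sides by a test function v and integrate from 0 to 1/3:
  ∫_0^1/3 −u''(x) v(x) dx = ∫_0^1/3 f(x) v(x) dx.
Integrate the LHS by parts once:
  ∫_0^1/3 −u'' v dx = −[u'(x) v(x)]_0^1/3 + ∫_0^1/3 u'(x) v'(x) dx.
Thus ∫_0^1/3 u'(x) v'(x) dx = ∫_0^1/3 f(x) v(x) dx + [u'(x) v(x)]_0^1/3.
Choose V so that boundary terms are either known or forced to vanish.
Mixed BC: u(0) = 0 (Dirichlet) and u'(1/3) = -1 (Neumann). Define V = {v ∈ H^1(0, 1/3) : v(0) = 0}. Then [u' v]_0^1/3 = u'(1/3)·v(1/3) − u'(0)·0 = − v(1/3).
Weak formulation: find u (satisfying any essential BC) such that ∫_0^1/3 u'(x) v'(x) dx = ∫_0^1/3 f v dx − v(1/3) for all v ∈ V (Dirichlet at 0 absorbed into V; Neumann datum at x = 1/3 contributes the boundary term).
Substituting f(x) = x^2 - x + 1, the right-hand side is ∫_0^1/3 (x^2 - x + 1) v dx − v(1/3).


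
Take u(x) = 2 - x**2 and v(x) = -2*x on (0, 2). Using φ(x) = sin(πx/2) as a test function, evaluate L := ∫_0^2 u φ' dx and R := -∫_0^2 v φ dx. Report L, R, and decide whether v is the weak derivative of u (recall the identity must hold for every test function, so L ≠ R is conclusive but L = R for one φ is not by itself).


LHS = 8/π, RHS = 8/π. Yes, v = u' weakly.

u(x) = 2 - x**2, classical derivative u'(x) = -2*x.
φ(x) = sin(πx/2), so φ'(x) = π*cos(π*x/2)/2.
Note φ(0) = φ(2) = 0, so the boundary term u·φ vanishes.
LHS = ∫_0^2 u(x) φ'(x) dx = ∫_0^2 (-π*x^2*cos(π*x/2)/2 + π*cos(π*x/2)) dx. Term by term:
  ∫_0^2 π*cos(π*x/2) dx = 0;  ∫_0^2 -π*x^2*cos(π*x/2)/2 dx = 8/π.
Sum: 0 + 8/π = 8/π.
So LHS = 8/π.
∫_0^2 v(x) φ(x) dx = ∫_0^2 (-2*x*sin(π*x/2)) dx. Term by term:
  ∫_0^2 -2*x*sin(π*x/2) dx = -8/π.
So RHS = -∫_0^2 v(x) φ(x) dx = 8/π.
LHS = RHS, so the identity holds for this test φ.
Moreover u is smooth here and v(x) = u'(x) = -2*x pointwise, so the identity holds for every test function. Hence v is the weak derivative of u.


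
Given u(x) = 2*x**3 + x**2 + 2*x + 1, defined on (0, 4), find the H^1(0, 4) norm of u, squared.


||u||_{H^1}^2 = 169388/7

The H^1 norm (squared) on an interval (0, L) is
  ||u||_{H^1}^2 = ∫_0^L u(x)^2 dx + ∫_0^L u'(x)^2 dx.
Compute u'(x) = 6*x**2 + 2*x + 2.
Then u(x)^2 = 4*x**6 + 4*x**5 + 9*x**4 + 8*x**3 + 6*x**2 + 4*x + 1 and u'(x)^2 = 36*x**4 + 24*x**3 + 28*x**2 + 8*x + 4.
Integrate each monomial from 0 to 4 using ∫_0^4 c·x^n dx = c·4^(n+1)/(n+1):
  ∫_0^4 u(x)^2 dx = ∫_0^4 (4*x^6 + 4*x^5 + 9*x^4 + 8*x^3 + 6*x^2 + 4*x + 1) dx. Term by term:
    ∫_0^4 4*x^6 dx = 65536/7;  ∫_0^4 4*x^5 dx = 8192/3;  ∫_0^4 9*x^4 dx = 9216/5;
    ∫_0^4 8*x^3 dx = 512;  ∫_0^4 6*x^2 dx = 128;  ∫_0^4 4*x dx = 32;
    ∫_0^4 1 dx = 4.
  Sum: 65536/7 + 8192/3 + 9216/5 + 512 + 128 + 32 + 4 = 1534276/105.
  ∫_0^4 u'(x)^2 dx = ∫_0^4 (36*x^4 + 24*x^3 + 28*x^2 + 8*x + 4) dx. Term by term:
    ∫_0^4 36*x^4 dx = 36864/5;  ∫_0^4 24*x^3 dx = 1536;  ∫_0^4 28*x^2 dx = 1792/3;
    ∫_0^4 8*x dx = 64;  ∫_0^4 4 dx = 16.
  Sum: 36864/5 + 1536 + 1792/3 + 64 + 16 = 143792/15.
Adding: ||u||_{H^1}^2 = 1534276/105 + 143792/15 = 169388/7.


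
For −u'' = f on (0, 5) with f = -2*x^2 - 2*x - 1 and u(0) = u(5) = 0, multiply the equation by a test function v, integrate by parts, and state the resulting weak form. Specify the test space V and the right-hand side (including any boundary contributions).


V = H^1_0(0, 5) (so v(0) = v(5) = 0); weak form: ∫_0^5 u'v' dx = ∫_0^5 (-2*x^2 - 2*x - 1) v dx for all v ∈ V.

Multiply both sides by a test function v and integrate from 0 to 5:
  ∫_0^5 −u''(x) v(x) dx = ∫_0^5 f(x) v(x) dx.
Integrate the LHS by parts once:
  ∫_0^5 −u'' v dx = −[u'(x) v(x)]_0^5 + ∫_0^5 u'(x) v'(x) dx.
Thus ∫_0^5 u'(x) v'(x) dx = ∫_0^5 f(x) v(x) dx + [u'(x) v(x)]_0^5.
Choose V so that boundary terms are either known or forced to vanish.
u is Dirichlet: u(0) = u(5) = 0. Let V = H^1_0(0, 5); then v(0) = v(5) = 0, and [u' v]_0^5 = 0.
Weak formulation: find u (satisfying any essential BC) such that ∫_0^5 u'(x) v'(x) dx = ∫_0^5 f v dx for all v ∈ V.
Substituting f(x) = -2*x^2 - 2*x - 1, the right-hand side is ∫_0^5 (-2*x^2 - 2*x - 1) v dx.


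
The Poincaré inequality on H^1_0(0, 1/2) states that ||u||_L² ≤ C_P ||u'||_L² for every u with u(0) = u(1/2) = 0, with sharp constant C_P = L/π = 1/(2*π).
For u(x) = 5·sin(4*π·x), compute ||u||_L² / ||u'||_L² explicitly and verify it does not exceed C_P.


||u||_L² / ||u'||_L² = 1/(4*π) < C_P = 1/(2*π).

u(x) = 5·sin(4*π·x), so u'(x) = 20*π*cos(4*π*x).
Writing u(x) = A·sin(kπx/L) with A = 5 and k = 2, use ∫_0^L sin²(kπx/L) dx = L/2 and ∫_0^L cos²(kπx/L) dx = L/2.
u² = 25·sin²(4*π·x) and (u')² = 400*π^2·cos²(4*π·x), and each of sin², cos² integrates to L/2 = 1/4 over (0, 1/2).
∫_0^1/2 u² dx = 25/4, so ||u||_L² = 5/2.
∫_0^1/2 (u')² dx = 100*π^2, so ||u'||_L² = 10*π.
Ratio ||u||_L² / ||u'||_L² = 1/(4*π).
Sharp Poincaré constant on H^1_0(0, 1/2) is C_P = L/π = 1/(2*π), achieved by sin(2*π·x).
This is the k = 2 harmonic; the ratio L/(kπ) is strictly less than C_P = L/π, consistent with the sharp inequality ||u||_L² ≤ C_P ||u'||_L².


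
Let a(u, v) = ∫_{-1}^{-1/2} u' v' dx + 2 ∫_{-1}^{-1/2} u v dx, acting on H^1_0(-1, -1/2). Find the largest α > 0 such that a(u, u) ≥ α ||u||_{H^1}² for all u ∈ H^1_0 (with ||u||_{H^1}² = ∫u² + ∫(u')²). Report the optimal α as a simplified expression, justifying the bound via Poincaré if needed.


α = 1

Coercivity of a(·,·) on H^1_0(-1, -1/2) means a(u, u) ≥ α ||u||_{H^1}² for every u ∈ H^1_0.
The interval has length L = 1/2, and Poincaré/coercivity depend only on L. Here a(u, u) = ∫(u')² + (2)·∫u².
Here c = 2 ≥ 1, so a(u,u) = ∫(u')² + c∫u² ≥ ∫(u')² + ∫u² = ||u||_{H^1}², i.e. α = 1 works. No larger α is possible: a(u,u) ≥ α||u||_{H^1}² means (1−α)∫(u')² ≥ (α−c)∫u², and for the modes u_n = sin(nπ(x−x₀)/L) (x₀ the left endpoint) one has ∫u_n²/∫(u_n')² = (L/(nπ))² → 0, so a(u_n,u_n)/||u_n||_{H^1}² → 1. Hence the optimal constant is α = 1.
Therefore α = 1.


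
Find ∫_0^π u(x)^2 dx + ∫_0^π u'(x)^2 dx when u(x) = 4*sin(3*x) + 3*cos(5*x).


||u||_{H^1(0,π)}^2 = 197*π

u'(x) = -15*sin(5*x) + 12*cos(3*x).
Expand u² and (u')² and integrate term by term on (0, π), using: for integers n ≥ 1, ∫_0^π sin²(nx) dx = ∫_0^π cos²(nx) dx = π/2; for n ≠ n', ∫_0^π sin(nx)sin(n'x) dx = ∫_0^π cos(nx)cos(n'x) dx = 0; and by product-to-sum, ∫_0^π sin(nx)cos(n'x) dx = ½∫_0^π [sin((n+n')x) + sin((n−n')x)] dx, which is 0 when n+n' is even and 2n/(n²−n'²) when n+n' is odd (it need not vanish on (0, π)).
  u² squared terms: (3)²·∫cos(5x)² dx = 9·π/2 = 9*π/2;  (4)²·∫sin(3x)² dx = 16·π/2 = 8*π.
  u² cross terms: 2·(3)·(4)·∫cos(5x)·sin(3x) dx = 24·(0) = 0.
  So ∫_0^π u² dx = 9*π/2 + 8*π + 0 = 25*π/2.
  (u')² squared terms: (-15)²·∫sin(5x)² dx = 225·π/2 = 225*π/2;  (12)²·∫cos(3x)² dx = 144·π/2 = 72*π.
  (u')² cross terms: 2·(-15)·(12)·∫sin(5x)·cos(3x) dx = -360·(0) = 0.
  So ∫_0^π (u')² dx = 225*π/2 + 72*π + 0 = 369*π/2.
||u||_{H^1}^2 = (25*π/2) + (369*π/2) = 197*π.


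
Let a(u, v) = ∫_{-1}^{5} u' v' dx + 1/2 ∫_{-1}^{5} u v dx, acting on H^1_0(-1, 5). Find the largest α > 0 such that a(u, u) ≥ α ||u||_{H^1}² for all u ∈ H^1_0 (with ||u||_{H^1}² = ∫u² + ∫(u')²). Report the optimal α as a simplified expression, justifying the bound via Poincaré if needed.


α = (π^2 + 18)/(π^2 + 36)

Coercivity of a(·,·) on H^1_0(-1, 5) means a(u, u) ≥ α ||u||_{H^1}² for every u ∈ H^1_0.
The interval has length L = 6, and Poincaré/coercivity depend only on L. Here a(u, u) = ∫(u')² + (1/2)·∫u².
Here 0 < c = 1/2 < 1. The condition a(u,u) ≥ α||u||_{H^1}² reads (1−α)∫(u')² ≥ (α−c)∫u². Any admissible α is ≤ 1 (rapidly oscillating u have ∫u²/∫(u')² → 0), and α = 1 would force 0 ≥ (1−c)∫u², impossible since c < 1; so 1−α > 0. By the sharp Poincaré inequality on H^1_0 of an interval of length L, ∫(u')² ≥ (π/L)²∫u² with equality for the first sine mode sin(π(x−x₀)/L) (x₀ the left endpoint), so the inequality holds for all u iff (1−α)(π/L)² ≥ α − c, i.e. α ≤ ((π/L)² + c)/((π/L)² + 1) = (1 + c(L/π)²)/(1 + (L/π)²). With (π/L)² = π^2/36 and c = 1/2, the largest admissible constant is α = ((π/L)² + c)/((π/L)² + 1).
Simplifying, α = (π^2 + 18)/(π^2 + 36).


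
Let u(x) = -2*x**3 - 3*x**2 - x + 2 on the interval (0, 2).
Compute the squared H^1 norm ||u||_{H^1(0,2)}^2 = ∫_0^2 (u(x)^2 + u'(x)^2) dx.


||u||_{H^1}^2 = 96538/105

The H^1 norm (squared) on an interval (0, L) is
  ||u||_{H^1}^2 = ∫_0^L u(x)^2 dx + ∫_0^L u'(x)^2 dx.
Compute u'(x) = -6*x**2 - 6*x - 1.
Then u(x)^2 = 4*x**6 + 12*x**5 + 13*x**4 - 2*x**3 - 11*x**2 - 4*x + 4 and u'(x)^2 = 36*x**4 + 72*x**3 + 48*x**2 + 12*x + 1.
Integrate each monomial from 0 to 2 using ∫_0^2 c·x^n dx = c·2^(n+1)/(n+1):
  ∫_0^2 u(x)^2 dx = ∫_0^2 (4*x^6 + 12*x^5 + 13*x^4 - 2*x^3 - 11*x^2 - 4*x + 4) dx. Term by term:
    ∫_0^2 4*x^6 dx = 512/7;  ∫_0^2 12*x^5 dx = 128;  ∫_0^2 13*x^4 dx = 416/5;
    ∫_0^2 -2*x^3 dx = -8;  ∫_0^2 -11*x^2 dx = -88/3;  ∫_0^2 -4*x dx = -8;
    ∫_0^2 4 dx = 8.
  Sum: 512/7 + 128 + 416/5 − 8 − 88/3 − 8 + 8 = 25936/105.
  ∫_0^2 u'(x)^2 dx = ∫_0^2 (36*x^4 + 72*x^3 + 48*x^2 + 12*x + 1) dx. Term by term:
    ∫_0^2 36*x^4 dx = 1152/5;  ∫_0^2 72*x^3 dx = 288;  ∫_0^2 48*x^2 dx = 128;
    ∫_0^2 12*x dx = 24;  ∫_0^2 1 dx = 2.
  Sum: 1152/5 + 288 + 128 + 24 + 2 = 3362/5.
Adding: ||u||_{H^1}^2 = 25936/105 + 3362/5 = 96538/105.


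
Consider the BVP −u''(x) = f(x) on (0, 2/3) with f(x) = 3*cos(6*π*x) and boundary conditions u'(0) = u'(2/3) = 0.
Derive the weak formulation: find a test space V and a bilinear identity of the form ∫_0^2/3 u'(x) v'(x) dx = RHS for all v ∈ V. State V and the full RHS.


V = H^1(0, 2/3) (no boundary constraint on v; u is determined up to an additive constant); weak form: ∫_0^2/3 u'v' dx = ∫_0^2/3 (3*cos(6*π*x)) v dx for all v ∈ V.

Multiply both sides by a test function v and integrate from 0 to 2/3:
  ∫_0^2/3 −u''(x) v(x) dx = ∫_0^2/3 f(x) v(x) dx.
Integrate the LHS by parts once:
  ∫_0^2/3 −u'' v dx = −[u'(x) v(x)]_0^2/3 + ∫_0^2/3 u'(x) v'(x) dx.
Thus ∫_0^2/3 u'(x) v'(x) dx = ∫_0^2/3 f(x) v(x) dx + [u'(x) v(x)]_0^2/3.
Choose V so that boundary terms are either known or forced to vanish.
u has homogeneous Neumann: u'(0) = u'(2/3) = 0. So [u' v]_0^2/3 = 0·v(2/3) − 0·v(0) = 0 for any v; take V = H^1(0, 2/3).
Weak formulation: find u (satisfying any essential BC) such that ∫_0^2/3 u'(x) v'(x) dx = ∫_0^2/3 f v dx for all v ∈ V (homogeneous Neumann, so boundary terms vanish).
Substituting f(x) = 3*cos(6*π*x), the right-hand side is ∫_0^2/3 (3*cos(6*π*x)) v dx.
Compatibility check (pure Neumann): taking v ≡ 1 ∈ V gives 0 = ∫_0^2/3 f dx + (0) − (0), i.e. ∫_0^2/3 f dx must equal u'(0) − u'(2/3) = 0. Indeed ∫_0^2/3 (3*cos(6*π*x)) dx = 0, so the data are compatible. The solution is then unique only up to an additive constant (fix it e.g. by requiring ∫_0^2/3 u dx = 0).


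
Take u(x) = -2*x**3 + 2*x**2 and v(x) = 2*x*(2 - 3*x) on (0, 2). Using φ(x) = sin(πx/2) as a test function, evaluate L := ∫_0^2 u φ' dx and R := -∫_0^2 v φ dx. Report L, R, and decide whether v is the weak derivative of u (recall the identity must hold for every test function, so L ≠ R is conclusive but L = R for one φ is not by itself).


LHS = -192/π^3 + 32/π, RHS = -192/π^3 + 32/π. Yes, v = u' weakly.

u(x) = -2*x**3 + 2*x**2, classical derivative u'(x) = -6*x**2 + 4*x.
φ(x) = sin(πx/2), so φ'(x) = π*cos(π*x/2)/2.
Note φ(0) = φ(2) = 0, so the boundary term u·φ vanishes.
LHS = ∫_0^2 u(x) φ'(x) dx = ∫_0^2 (-π*x^3*cos(π*x/2) + π*x^2*cos(π*x/2)) dx. Term by term:
  ∫_0^2 π*x^2*cos(π*x/2) dx = -16/π;  ∫_0^2 -π*x^3*cos(π*x/2) dx = -192/π^3 + 48/π.
Sum: -16/π + -192/π^3 + 48/π = -192/π^3 + 32/π.
So LHS = -192/π^3 + 32/π.
∫_0^2 v(x) φ(x) dx = ∫_0^2 (-6*x^2*sin(π*x/2) + 4*x*sin(π*x/2)) dx. Term by term:
  ∫_0^2 -6*x^2*sin(π*x/2) dx = -48/π + 192/π^3;  ∫_0^2 4*x*sin(π*x/2) dx = 16/π.
Sum: -48/π + 192/π^3 + 16/π = -32/π + 192/π^3.
So RHS = -∫_0^2 v(x) φ(x) dx = -192/π^3 + 32/π.
LHS = RHS, so the identity holds for this test φ.
Moreover u is smooth here and v(x) = u'(x) = -6*x**2 + 4*x pointwise, so the identity holds for every test function. Hence v is the weak derivative of u.


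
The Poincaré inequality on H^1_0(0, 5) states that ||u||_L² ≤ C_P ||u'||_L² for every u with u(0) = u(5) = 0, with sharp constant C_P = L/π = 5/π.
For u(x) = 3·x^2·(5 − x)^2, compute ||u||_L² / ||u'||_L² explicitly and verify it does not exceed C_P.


||u||_L² / ||u'||_L² = 5*sqrt(3)/6 < C_P = 5/π.

u(x) = 3·x^2·(5 − x)^2, so u'(x) = 6*x*(x - 5)*(2*x - 5).
u(x) = 3·x^2·(5 − x)^2 vanishes at x = 0 and x = 5, so u ∈ H^1_0(0, 5). Differentiate via the product rule and integrate the resulting polynomials term by term.
  ∫_0^5 u² dx = ∫_0^5 (9*x^8 - 180*x^7 + 1350*x^6 - 4500*x^5 + 5625*x^4) dx. Term by term:
    ∫_0^5 9*x^8 dx = 1953125;  ∫_0^5 -180*x^7 dx = -17578125/2;  ∫_0^5 1350*x^6 dx = 105468750/7;
    ∫_0^5 -4500*x^5 dx = -11718750;  ∫_0^5 5625*x^4 dx = 3515625.
  Sum: 1953125 − 17578125/2 + 105468750/7 − 11718750 + 3515625 = 390625/14.
  ∫_0^5 (u')² dx = ∫_0^5 (144*x^6 - 2160*x^5 + 11700*x^4 - 27000*x^3 + 22500*x^2) dx. Term by term:
    ∫_0^5 144*x^6 dx = 11250000/7;  ∫_0^5 -2160*x^5 dx = -5625000;  ∫_0^5 11700*x^4 dx = 7312500;
    ∫_0^5 -27000*x^3 dx = -4218750;  ∫_0^5 22500*x^2 dx = 937500.
  Sum: 11250000/7 − 5625000 + 7312500 − 4218750 + 937500 = 93750/7.
∫_0^5 u² dx = 390625/14, so ||u||_L² = 625*sqrt(14)/14.
∫_0^5 (u')² dx = 93750/7, so ||u'||_L² = 125*sqrt(42)/7.
Ratio ||u||_L² / ||u'||_L² = 5*sqrt(3)/6.
Sharp Poincaré constant on H^1_0(0, 5) is C_P = L/π = 5/π, achieved by sin(π/5·x).
A polynomial bump cannot attain the sharp Poincaré constant (only the first sine eigenfunction does), so the ratio is strictly less than C_P, consistent with ||u||_L² ≤ C_P ||u'||_L².


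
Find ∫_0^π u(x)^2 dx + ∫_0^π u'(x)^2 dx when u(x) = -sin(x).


||u||_{H^1(0,π)}^2 = π

u'(x) = -cos(x).
Expand u² and (u')² and integrate term by term on (0, π), using: for integers n ≥ 1, ∫_0^π sin²(nx) dx = ∫_0^π cos²(nx) dx = π/2; for n ≠ n', ∫_0^π sin(nx)sin(n'x) dx = ∫_0^π cos(nx)cos(n'x) dx = 0; and by product-to-sum, ∫_0^π sin(nx)cos(n'x) dx = ½∫_0^π [sin((n+n')x) + sin((n−n')x)] dx, which is 0 when n+n' is even and 2n/(n²−n'²) when n+n' is odd (it need not vanish on (0, π)).
  u² squared terms: (-1)²·∫sin(x)² dx = 1·π/2 = π/2.
  So ∫_0^π u² dx = π/2.
  (u')² squared terms: (-1)²·∫cos(x)² dx = 1·π/2 = π/2.
  So ∫_0^π (u')² dx = π/2.
||u||_{H^1}^2 = (π/2) + (π/2) = π.


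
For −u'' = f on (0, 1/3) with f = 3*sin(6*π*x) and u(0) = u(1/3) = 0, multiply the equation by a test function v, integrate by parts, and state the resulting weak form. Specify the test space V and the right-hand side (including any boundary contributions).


V = H^1_0(0, 1/3) (so v(0) = v(1/3) = 0); weak form: ∫_0^1/3 u'v' dx = ∫_0^1/3 (3*sin(6*π*x)) v dx for all v ∈ V.

Multiply both sides by a test function v and integrate from 0 to 1/3:
  ∫_0^1/3 −u''(x) v(x) dx = ∫_0^1/3 f(x) v(x) dx.
Integrate the LHS by parts once:
  ∫_0^1/3 −u'' v dx = −[u'(x) v(x)]_0^1/3 + ∫_0^1/3 u'(x) v'(x) dx.
Thus ∫_0^1/3 u'(x) v'(x) dx = ∫_0^1/3 f(x) v(x) dx + [u'(x) v(x)]_0^1/3.
Choose V so that boundary terms are either known or forced to vanish.
u is Dirichlet: u(0) = u(1/3) = 0. Let V = H^1_0(0, 1/3); then v(0) = v(1/3) = 0, and [u' v]_0^1/3 = 0.
Weak formulation: find u (satisfying any essential BC) such that ∫_0^1/3 u'(x) v'(x) dx = ∫_0^1/3 f v dx for all v ∈ V.
Substituting f(x) = 3*sin(6*π*x), the right-hand side is ∫_0^1/3 (3*sin(6*π*x)) v dx.


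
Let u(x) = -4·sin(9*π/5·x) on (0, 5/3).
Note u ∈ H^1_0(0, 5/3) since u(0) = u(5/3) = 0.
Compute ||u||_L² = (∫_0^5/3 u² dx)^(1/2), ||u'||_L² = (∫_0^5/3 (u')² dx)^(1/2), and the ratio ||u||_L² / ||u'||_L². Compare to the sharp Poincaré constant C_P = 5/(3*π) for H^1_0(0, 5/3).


||u||_L² / ||u'||_L² = 5/(9*π) < C_P = 5/(3*π).

u(x) = -4·sin(9*π/5·x), so u'(x) = -36*π*cos(9*π*x/5)/5.
Writing u(x) = A·sin(kπx/L) with A = -4 and k = 3, use ∫_0^L sin²(kπx/L) dx = L/2 and ∫_0^L cos²(kπx/L) dx = L/2.
u² = 16·sin²(9*π/5·x) and (u')² = 1296*π^2/25·cos²(9*π/5·x), and each of sin², cos² integrates to L/2 = 5/6 over (0, 5/3).
∫_0^5/3 u² dx = 40/3, so ||u||_L² = 2*sqrt(30)/3.
∫_0^5/3 (u')² dx = 216*π^2/5, so ||u'||_L² = 6*sqrt(30)*π/5.
Ratio ||u||_L² / ||u'||_L² = 5/(9*π).
Sharp Poincaré constant on H^1_0(0, 5/3) is C_P = L/π = 5/(3*π), achieved by sin(3*π/5·x).
This is the k = 3 harmonic; the ratio L/(kπ) is strictly less than C_P = L/π, consistent with the sharp inequality ||u||_L² ≤ C_P ||u'||_L².


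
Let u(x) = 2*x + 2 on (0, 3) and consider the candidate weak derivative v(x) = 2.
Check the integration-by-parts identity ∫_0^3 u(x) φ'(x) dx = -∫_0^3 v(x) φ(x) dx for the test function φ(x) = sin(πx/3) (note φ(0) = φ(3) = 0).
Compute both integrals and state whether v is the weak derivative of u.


LHS = -12/π, RHS = -12/π. Yes, v = u' weakly.

u(x) = 2*x + 2, classical derivative u'(x) = 2.
φ(x) = sin(πx/3), so φ'(x) = π*cos(π*x/3)/3.
Note φ(0) = φ(3) = 0, so the boundary term u·φ vanishes.
LHS = ∫_0^3 u(x) φ'(x) dx = ∫_0^3 (2*π*x*cos(π*x/3)/3 + 2*π*cos(π*x/3)/3) dx. Term by term:
  ∫_0^3 2*π*cos(π*x/3)/3 dx = 0;  ∫_0^3 2*π*x*cos(π*x/3)/3 dx = -12/π.
Sum: 0 − 12/π = -12/π.
So LHS = -12/π.
∫_0^3 v(x) φ(x) dx = ∫_0^3 (2*sin(π*x/3)) dx. Term by term:
  ∫_0^3 2*sin(π*x/3) dx = 12/π.
So RHS = -∫_0^3 v(x) φ(x) dx = -12/π.
LHS = RHS, so the identity holds for this test φ.
Moreover u is smooth here and v(x) = u'(x) = 2 pointwise, so the identity holds for every test function. Hence v is the weak derivative of u.


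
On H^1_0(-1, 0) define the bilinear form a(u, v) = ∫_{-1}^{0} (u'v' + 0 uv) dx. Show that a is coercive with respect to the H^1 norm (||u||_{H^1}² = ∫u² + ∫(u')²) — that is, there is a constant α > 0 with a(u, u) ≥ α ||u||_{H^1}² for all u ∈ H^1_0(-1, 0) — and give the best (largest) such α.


α = π^2/(1 + π^2)

Coercivity of a(·,·) on H^1_0(-1, 0) means a(u, u) ≥ α ||u||_{H^1}² for every u ∈ H^1_0.
The interval has length L = 1, and Poincaré/coercivity depend only on L. Here a(u, u) = ∫(u')² + (0)·∫u².
Here c = 0, so a(u,u) = ∫(u')² alone. The condition a(u,u) ≥ α||u||_{H^1}² reads (1−α)∫(u')² ≥ (α−c)∫u². Any admissible α is ≤ 1 (rapidly oscillating u have ∫u²/∫(u')² → 0), and α = 1 would force 0 ≥ (1−c)∫u², impossible since c < 1; so 1−α > 0. By the sharp Poincaré inequality on H^1_0 of an interval of length L, ∫(u')² ≥ (π/L)²∫u² with equality for the first sine mode sin(π(x−x₀)/L) (x₀ the left endpoint), so the inequality holds for all u iff (1−α)(π/L)² ≥ α − c, i.e. α ≤ ((π/L)² + c)/((π/L)² + 1) = (1 + c(L/π)²)/(1 + (L/π)²). (Direct route, valid since c ≤ 0: Poincaré gives c∫u² ≥ c(L/π)²∫(u')², so a(u,u) ≥ (1 + c(L/π)²)∫(u')², while ||u||_{H^1}² ≤ (1 + (L/π)²)∫(u')²; dividing yields the same α.) With (π/L)² = π^2 and c = 0, the largest admissible constant is α = ((π/L)² + c)/((π/L)² + 1).
Simplifying, α = π^2/(1 + π^2).


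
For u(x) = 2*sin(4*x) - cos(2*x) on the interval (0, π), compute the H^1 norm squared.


||u||_{H^1(0,π)}^2 = 73*π/2

u'(x) = 2*sin(2*x) + 8*cos(4*x).
Expand u² and (u')² and integrate term by term on (0, π), using: for integers n ≥ 1, ∫_0^π sin²(nx) dx = ∫_0^π cos²(nx) dx = π/2; for n ≠ n', ∫_0^π sin(nx)sin(n'x) dx = ∫_0^π cos(nx)cos(n'x) dx = 0; and by product-to-sum, ∫_0^π sin(nx)cos(n'x) dx = ½∫_0^π [sin((n+n')x) + sin((n−n')x)] dx, which is 0 when n+n' is even and 2n/(n²−n'²) when n+n' is odd (it need not vanish on (0, π)).
  u² squared terms: (-1)²·∫cos(2x)² dx = 1·π/2 = π/2;  (2)²·∫sin(4x)² dx = 4·π/2 = 2*π.
  u² cross terms: 2·(-1)·(2)·∫cos(2x)·sin(4x) dx = -4·(0) = 0.
  So ∫_0^π u² dx = π/2 + 2*π + 0 = 5*π/2.
  (u')² squared terms: (2)²·∫sin(2x)² dx = 4·π/2 = 2*π;  (8)²·∫cos(4x)² dx = 64·π/2 = 32*π.
  (u')² cross terms: 2·(2)·(8)·∫sin(2x)·cos(4x) dx = 32·(0) = 0.
  So ∫_0^π (u')² dx = 2*π + 32*π + 0 = 34*π.
||u||_{H^1}^2 = (5*π/2) + (34*π) = 73*π/2.


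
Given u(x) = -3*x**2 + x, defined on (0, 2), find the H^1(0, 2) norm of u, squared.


||u||_{H^1}^2 = 1654/15

The H^1 norm (squared) on an interval (0, L) is
  ||u||_{H^1}^2 = ∫_0^L u(x)^2 dx + ∫_0^L u'(x)^2 dx.
Compute u'(x) = 1 - 6*x.
Then u(x)^2 = 9*x**4 - 6*x**3 + x**2 and u'(x)^2 = 36*x**2 - 12*x + 1.
Integrate each monomial from 0 to 2 using ∫_0^2 c·x^n dx = c·2^(n+1)/(n+1):
  ∫_0^2 u(x)^2 dx = ∫_0^2 (9*x^4 - 6*x^3 + x^2) dx. Term by term:
    ∫_0^2 9*x^4 dx = 288/5;  ∫_0^2 -6*x^3 dx = -24;  ∫_0^2 x^2 dx = 8/3.
  Sum: 288/5 − 24 + 8/3 = 544/15.
  ∫_0^2 u'(x)^2 dx = ∫_0^2 (36*x^2 - 12*x + 1) dx. Term by term:
    ∫_0^2 36*x^2 dx = 96;  ∫_0^2 -12*x dx = -24;  ∫_0^2 1 dx = 2.
  Sum: 96 − 24 + 2 = 74.
Adding: ||u||_{H^1}^2 = 544/15 + 74 = 1654/15.


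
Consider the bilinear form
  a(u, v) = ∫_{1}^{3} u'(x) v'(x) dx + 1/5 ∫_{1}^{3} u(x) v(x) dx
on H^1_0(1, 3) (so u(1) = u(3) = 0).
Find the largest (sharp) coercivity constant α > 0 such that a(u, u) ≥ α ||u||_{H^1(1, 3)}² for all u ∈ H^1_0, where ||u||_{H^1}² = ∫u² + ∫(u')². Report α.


α = (4/5 + π^2)/(4 + π^2)

Coercivity of a(·,·) on H^1_0(1, 3) means a(u, u) ≥ α ||u||_{H^1}² for every u ∈ H^1_0.
The interval has length L = 2, and Poincaré/coercivity depend only on L. Here a(u, u) = ∫(u')² + (1/5)·∫u².
Here 0 < c = 1/5 < 1. The condition a(u,u) ≥ α||u||_{H^1}² reads (1−α)∫(u')² ≥ (α−c)∫u². Any admissible α is ≤ 1 (rapidly oscillating u have ∫u²/∫(u')² → 0), and α = 1 would force 0 ≥ (1−c)∫u², impossible since c < 1; so 1−α > 0. By the sharp Poincaré inequality on H^1_0 of an interval of length L, ∫(u')² ≥ (π/L)²∫u² with equality for the first sine mode sin(π(x−x₀)/L) (x₀ the left endpoint), so the inequality holds for all u iff (1−α)(π/L)² ≥ α − c, i.e. α ≤ ((π/L)² + c)/((π/L)² + 1) = (1 + c(L/π)²)/(1 + (L/π)²). With (π/L)² = π^2/4 and c = 1/5, the largest admissible constant is α = ((π/L)² + c)/((π/L)² + 1).
Simplifying, α = (4/5 + π^2)/(4 + π^2).


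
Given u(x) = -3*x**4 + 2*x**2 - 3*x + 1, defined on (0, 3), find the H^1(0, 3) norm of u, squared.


||u||_{H^1}^2 = 2090157/35

The H^1 norm (squared) on an interval (0, L) is
  ||u||_{H^1}^2 = ∫_0^L u(x)^2 dx + ∫_0^L u'(x)^2 dx.
Compute u'(x) = -12*x**3 + 4*x - 3.
Then u(x)^2 = 9*x**8 - 12*x**6 + 18*x**5 - 2*x**4 - 12*x**3 + 13*x**2 - 6*x + 1 and u'(x)^2 = 144*x**6 - 96*x**4 + 72*x**3 + 16*x**2 - 24*x + 9.
Integrate each monomial from 0 to 3 using ∫_0^3 c·x^n dx = c·3^(n+1)/(n+1):
  ∫_0^3 u(x)^2 dx = ∫_0^3 (9*x^8 - 12*x^6 + 18*x^5 - 2*x^4 - 12*x^3 + 13*x^2 - 6*x + 1) dx. Term by term:
    ∫_0^3 9*x^8 dx = 19683;  ∫_0^3 -12*x^6 dx = -26244/7;  ∫_0^3 18*x^5 dx = 2187;
    ∫_0^3 -2*x^4 dx = -486/5;  ∫_0^3 -12*x^3 dx = -243;  ∫_0^3 13*x^2 dx = 117;
    ∫_0^3 -6*x dx = -27;  ∫_0^3 1 dx = 3.
  Sum: 19683 − 26244/7 + 2187 − 486/5 − 243 + 117 − 27 + 3 = 625578/35.
  ∫_0^3 u'(x)^2 dx = ∫_0^3 (144*x^6 - 96*x^4 + 72*x^3 + 16*x^2 - 24*x + 9) dx. Term by term:
    ∫_0^3 144*x^6 dx = 314928/7;  ∫_0^3 -96*x^4 dx = -23328/5;  ∫_0^3 72*x^3 dx = 1458;
    ∫_0^3 16*x^2 dx = 144;  ∫_0^3 -24*x dx = -108;  ∫_0^3 9 dx = 27.
  Sum: 314928/7 − 23328/5 + 1458 + 144 − 108 + 27 = 1464579/35.
Adding: ||u||_{H^1}^2 = 625578/35 + 1464579/35 = 2090157/35.


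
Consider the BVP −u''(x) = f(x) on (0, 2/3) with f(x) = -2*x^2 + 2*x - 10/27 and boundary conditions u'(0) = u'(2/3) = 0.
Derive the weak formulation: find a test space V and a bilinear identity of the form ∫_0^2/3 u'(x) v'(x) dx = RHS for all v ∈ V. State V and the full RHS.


V = H^1(0, 2/3) (no boundary constraint on v; u is determined up to an additive constant); weak form: ∫_0^2/3 u'v' dx = ∫_0^2/3 (-2*x^2 + 2*x - 10/27) v dx for all v ∈ V.

Multiply both sides by a test function v and integrate from 0 to 2/3:
  ∫_0^2/3 −u''(x) v(x) dx = ∫_0^2/3 f(x) v(x) dx.
Integrate the LHS by parts once:
  ∫_0^2/3 −u'' v dx = −[u'(x) v(x)]_0^2/3 + ∫_0^2/3 u'(x) v'(x) dx.
Thus ∫_0^2/3 u'(x) v'(x) dx = ∫_0^2/3 f(x) v(x) dx + [u'(x) v(x)]_0^2/3.
Choose V so that boundary terms are either known or forced to vanish.
u has homogeneous Neumann: u'(0) = u'(2/3) = 0. So [u' v]_0^2/3 = 0·v(2/3) − 0·v(0) = 0 for any v; take V = H^1(0, 2/3).
Weak formulation: find u (satisfying any essential BC) such that ∫_0^2/3 u'(x) v'(x) dx = ∫_0^2/3 f v dx for all v ∈ V (homogeneous Neumann, so boundary terms vanish).
Substituting f(x) = -2*x^2 + 2*x - 10/27, the right-hand side is ∫_0^2/3 (-2*x^2 + 2*x - 10/27) v dx.
Compatibility check (pure Neumann): taking v ≡ 1 ∈ V gives 0 = ∫_0^2/3 f dx + (0) − (0), i.e. ∫_0^2/3 f dx must equal u'(0) − u'(2/3) = 0. Indeed ∫_0^2/3 (-2*x^2 + 2*x - 10/27) dx = 0, so the data are compatible. The solution is then unique only up to an additive constant (fix it e.g. by requiring ∫_0^2/3 u dx = 0).


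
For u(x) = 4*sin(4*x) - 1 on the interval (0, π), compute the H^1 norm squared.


||u||_{H^1(0,π)}^2 = 137*π

u'(x) = 16*cos(4*x).
Expand u² and (u')² and integrate term by term on (0, π), using: for integers n ≥ 1, ∫_0^π sin²(nx) dx = ∫_0^π cos²(nx) dx = π/2; for n ≠ n', ∫_0^π sin(nx)sin(n'x) dx = ∫_0^π cos(nx)cos(n'x) dx = 0; and by product-to-sum, ∫_0^π sin(nx)cos(n'x) dx = ½∫_0^π [sin((n+n')x) + sin((n−n')x)] dx, which is 0 when n+n' is even and 2n/(n²−n'²) when n+n' is odd (it need not vanish on (0, π)). For the constant mode: ∫_0^π 1 dx = π, ∫_0^π cos(nx) dx = 0, ∫_0^π sin(nx) dx = (1−(−1)^n)/n.
  u² squared terms: (-1)²·∫1 dx = 1·π = π;  (4)²·∫sin(4x)² dx = 16·π/2 = 8*π.
  u² cross terms: 2·(-1)·(4)·∫1·sin(4x) dx = -8·(0) = 0.
  So ∫_0^π u² dx = π + 8*π + 0 = 9*π.
  (u')² squared terms: (16)²·∫cos(4x)² dx = 256·π/2 = 128*π.
  So ∫_0^π (u')² dx = 128*π.
||u||_{H^1}^2 = (9*π) + (128*π) = 137*π.


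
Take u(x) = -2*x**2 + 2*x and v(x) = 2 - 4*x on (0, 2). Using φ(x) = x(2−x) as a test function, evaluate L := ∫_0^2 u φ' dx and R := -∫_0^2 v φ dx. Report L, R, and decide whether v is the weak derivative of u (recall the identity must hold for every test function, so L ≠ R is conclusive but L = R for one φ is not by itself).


LHS = 8/3, RHS = 8/3. Yes, v = u' weakly.

u(x) = -2*x**2 + 2*x, classical derivative u'(x) = 2 - 4*x.
φ(x) = x(2−x), so φ'(x) = 2 - 2*x.
Note φ(0) = φ(2) = 0, so the boundary term u·φ vanishes.
LHS = ∫_0^2 u(x) φ'(x) dx = ∫_0^2 (4*x^3 - 8*x^2 + 4*x) dx. Term by term:
  ∫_0^2 4*x^3 dx = 16;  ∫_0^2 -8*x^2 dx = -64/3;  ∫_0^2 4*x dx = 8.
Sum: 16 − 64/3 + 8 = 8/3.
So LHS = 8/3.
∫_0^2 v(x) φ(x) dx = ∫_0^2 (4*x^3 - 10*x^2 + 4*x) dx. Term by term:
  ∫_0^2 4*x^3 dx = 16;  ∫_0^2 -10*x^2 dx = -80/3;  ∫_0^2 4*x dx = 8.
Sum: 16 − 80/3 + 8 = -8/3.
So RHS = -∫_0^2 v(x) φ(x) dx = 8/3.
LHS = RHS, so the identity holds for this test φ.
Moreover u is smooth here and v(x) = u'(x) = 2 - 4*x pointwise, so the identity holds for every test function. Hence v is the weak derivative of u.


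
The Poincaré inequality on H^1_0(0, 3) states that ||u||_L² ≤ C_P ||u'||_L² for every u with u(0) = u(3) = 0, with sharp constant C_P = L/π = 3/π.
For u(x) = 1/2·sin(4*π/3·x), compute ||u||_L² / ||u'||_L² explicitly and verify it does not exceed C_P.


||u||_L² / ||u'||_L² = 3/(4*π) < C_P = 3/π.

u(x) = 1/2·sin(4*π/3·x), so u'(x) = 2*π*cos(4*π*x/3)/3.
Writing u(x) = A·sin(kπx/L) with A = 1/2 and k = 4, use ∫_0^L sin²(kπx/L) dx = L/2 and ∫_0^L cos²(kπx/L) dx = L/2.
u² = 1/4·sin²(4*π/3·x) and (u')² = 4*π^2/9·cos²(4*π/3·x), and each of sin², cos² integrates to L/2 = 3/2 over (0, 3).
∫_0^3 u² dx = 3/8, so ||u||_L² = sqrt(6)/4.
∫_0^3 (u')² dx = 2*π^2/3, so ||u'||_L² = sqrt(6)*π/3.
Ratio ||u||_L² / ||u'||_L² = 3/(4*π).
Sharp Poincaré constant on H^1_0(0, 3) is C_P = L/π = 3/π, achieved by sin(π/3·x).
This is the k = 4 harmonic; the ratio L/(kπ) is strictly less than C_P = L/π, consistent with the sharp inequality ||u||_L² ≤ C_P ||u'||_L².
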